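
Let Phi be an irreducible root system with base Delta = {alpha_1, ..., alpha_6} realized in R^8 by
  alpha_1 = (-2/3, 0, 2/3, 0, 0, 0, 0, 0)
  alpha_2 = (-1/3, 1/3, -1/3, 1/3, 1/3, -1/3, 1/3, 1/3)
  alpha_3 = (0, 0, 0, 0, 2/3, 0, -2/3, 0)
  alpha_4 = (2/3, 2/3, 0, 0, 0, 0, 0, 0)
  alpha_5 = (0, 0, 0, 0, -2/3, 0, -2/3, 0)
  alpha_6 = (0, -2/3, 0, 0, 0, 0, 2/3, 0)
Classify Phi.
E_6

Compute the Cartan integers a_ij = 2(alpha_i, alpha_j)/(alpha_j, alpha_j); the resulting 6x6 Cartan matrix is
[[2, 0, 0, -1, 0, 0], [0, 2, 0, 0, -1, 0], [0, 0, 2, 0, 0, -1], [-1, 0, 0, 2, 0, -1], [0, -1, 0, 0, 2, -1], [0, 0, -1, -1, -1, 2]].
All simple roots have the same length, so the diagram is simply laced. The associated Dynkin diagram is a chain of 5 nodes with one extra node attached to the third node from one end (E_6), so the type is E_6.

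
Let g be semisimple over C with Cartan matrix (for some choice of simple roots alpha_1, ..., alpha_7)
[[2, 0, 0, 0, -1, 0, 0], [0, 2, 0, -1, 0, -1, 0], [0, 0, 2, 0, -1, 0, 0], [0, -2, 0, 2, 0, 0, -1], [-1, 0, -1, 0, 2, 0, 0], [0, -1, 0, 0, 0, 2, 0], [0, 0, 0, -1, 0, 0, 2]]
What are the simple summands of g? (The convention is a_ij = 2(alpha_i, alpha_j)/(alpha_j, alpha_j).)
type A_3 + type F_4

The diagram associated to this matrix has two connected components: the simple roots {alpha_1, alpha_3, alpha_5} form a chain of 3 nodes with single edges (A_3), and {alpha_2, alpha_4, alpha_6, alpha_7} form a chain of 4 nodes with a double edge between the middle two (F_4). A semisimple Lie algebra decomposes uniquely as the direct sum of simple ideals, one per connected component of its Dynkin diagram, so g ≅ A_3 ⊕ F_4 (dimension 15 + 52 = 67).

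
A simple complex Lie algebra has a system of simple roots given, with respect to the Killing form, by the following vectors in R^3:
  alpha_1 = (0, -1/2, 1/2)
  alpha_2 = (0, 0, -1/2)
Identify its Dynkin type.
B_2

Compute the Cartan integers a_ij = 2(alpha_i, alpha_j)/(alpha_j, alpha_j); the resulting 2x2 Cartan matrix is
[[2, -2], [-1, 2]].
The roots have two lengths (squared-length ratio 2:1); the short ones are alpha_{2}. The associated Dynkin diagram is a chain of 2 nodes with a double edge at one end; the terminal node there is the unique short simple root (B_2), so the type is B_2 (the algebra so(5)).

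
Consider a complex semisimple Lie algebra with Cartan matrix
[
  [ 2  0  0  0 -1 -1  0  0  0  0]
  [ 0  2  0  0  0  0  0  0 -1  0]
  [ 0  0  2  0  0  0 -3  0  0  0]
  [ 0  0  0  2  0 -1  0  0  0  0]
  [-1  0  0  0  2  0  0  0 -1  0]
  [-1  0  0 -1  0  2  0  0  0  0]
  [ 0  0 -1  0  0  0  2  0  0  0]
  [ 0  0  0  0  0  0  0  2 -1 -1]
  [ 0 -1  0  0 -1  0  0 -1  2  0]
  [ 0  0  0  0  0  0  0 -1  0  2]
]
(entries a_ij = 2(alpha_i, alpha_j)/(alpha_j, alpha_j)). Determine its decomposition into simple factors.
The diagram associated to this matrix has two connected components: the simple roots {alpha_1, alpha_2, alpha_4, alpha_5, alpha_6, alpha_8, alpha_9, alpha_10} form a chain of 7 nodes with one extra node attached to the third node from one end (E_8), and {alpha_3, alpha_7} form two nodes joined by a triple edge (G_2). A semisimple Lie algebra decomposes uniquely as the direct sum of simple ideals, one per connected component of its Dynkin diagram, so g ≅ E_8 ⊕ G_2 (dimension 248 + 14 = 262).

type E_8 ⊕ type G_2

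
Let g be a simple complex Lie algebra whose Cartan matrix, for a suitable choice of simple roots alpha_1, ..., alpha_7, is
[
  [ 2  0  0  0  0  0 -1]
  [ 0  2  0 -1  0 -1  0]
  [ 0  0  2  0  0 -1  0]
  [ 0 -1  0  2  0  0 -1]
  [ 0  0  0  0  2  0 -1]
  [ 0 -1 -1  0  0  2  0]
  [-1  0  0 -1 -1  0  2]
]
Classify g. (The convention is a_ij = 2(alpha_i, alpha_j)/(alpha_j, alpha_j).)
D7

The matrix has rank 7 with 2's on the diagonal. Reading the off-diagonal entries as Dynkin edges (a single edge where a_ij = a_ji = -1; a double or triple edge where a_ij * a_ji = 2 or 3), the diagram is a chain of 5 nodes with a fork of two nodes at one end (D_7). One simple-root ordering that puts it in standard form is (alpha_3, alpha_6, alpha_2, alpha_4, alpha_7, alpha_5, alpha_1). So the algebra is type D_7, i.e. so(14).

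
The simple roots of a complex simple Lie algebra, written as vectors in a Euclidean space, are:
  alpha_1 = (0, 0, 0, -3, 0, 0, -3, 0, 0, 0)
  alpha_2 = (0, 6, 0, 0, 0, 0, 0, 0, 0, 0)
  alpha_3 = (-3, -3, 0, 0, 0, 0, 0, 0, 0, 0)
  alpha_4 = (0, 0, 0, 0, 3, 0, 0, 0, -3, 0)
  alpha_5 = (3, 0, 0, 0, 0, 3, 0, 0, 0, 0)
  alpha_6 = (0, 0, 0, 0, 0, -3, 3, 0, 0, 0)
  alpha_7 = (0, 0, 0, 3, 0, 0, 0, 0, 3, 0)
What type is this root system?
Compute the Cartan integers a_ij = 2(alpha_i, alpha_j)/(alpha_j, alpha_j); the resulting 7x7 Cartan matrix is
[[2, 0, 0, 0, 0, -1, -1], [0, 2, -2, 0, 0, 0, 0], [0, -1, 2, 0, -1, 0, 0], [0, 0, 0, 2, 0, 0, -1], [0, 0, -1, 0, 2, -1, 0], [-1, 0, 0, 0, -1, 2, 0], [-1, 0, 0, -1, 0, 0, 2]].
The roots have two lengths (squared-length ratio 2:1); the short ones are alpha_{1,3,4,5,6,7}. The associated Dynkin diagram is a chain of 7 nodes with a double edge at one end; the terminal node there is the unique long simple root (C_7), so the type is C_7 (the algebra sp(14)).

C7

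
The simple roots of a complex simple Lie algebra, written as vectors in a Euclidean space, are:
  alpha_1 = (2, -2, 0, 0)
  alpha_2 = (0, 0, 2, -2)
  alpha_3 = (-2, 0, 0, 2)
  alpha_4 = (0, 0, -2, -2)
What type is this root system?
D_4

Compute the Cartan integers a_ij = 2(alpha_i, alpha_j)/(alpha_j, alpha_j); the resulting 4x4 Cartan matrix is
[[2, 0, -1, 0], [0, 2, -1, 0], [-1, -1, 2, -1], [0, 0, -1, 2]].
All simple roots have the same length, so the diagram is simply laced. The associated Dynkin diagram is a chain of 2 nodes with a fork of two nodes at one end (D_4), so the type is D_4 (the algebra so(8)).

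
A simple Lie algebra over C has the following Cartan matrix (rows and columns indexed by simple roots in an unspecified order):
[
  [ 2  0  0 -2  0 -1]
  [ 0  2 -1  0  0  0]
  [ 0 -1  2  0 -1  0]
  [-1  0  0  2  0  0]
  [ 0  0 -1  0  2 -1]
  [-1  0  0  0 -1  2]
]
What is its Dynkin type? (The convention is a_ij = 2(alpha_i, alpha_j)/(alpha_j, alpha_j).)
B6

The matrix has rank 6 with 2's on the diagonal. Reading the off-diagonal entries as Dynkin edges (a single edge where a_ij = a_ji = -1; a double or triple edge where a_ij * a_ji = 2 or 3), the diagram is a chain of 6 nodes with a double edge at one end; the terminal node there is the unique short simple root (B_6). One simple-root ordering that puts it in standard form is (alpha_2, alpha_3, alpha_5, alpha_6, alpha_1, alpha_4). So the algebra is type B_6, i.e. so(13).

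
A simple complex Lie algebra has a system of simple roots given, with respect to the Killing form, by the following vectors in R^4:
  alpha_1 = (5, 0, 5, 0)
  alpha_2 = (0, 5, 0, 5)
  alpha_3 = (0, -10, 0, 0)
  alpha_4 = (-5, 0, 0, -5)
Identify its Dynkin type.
Compute the Cartan integers a_ij = 2(alpha_i, alpha_j)/(alpha_j, alpha_j); the resulting 4x4 Cartan matrix is
[[2, 0, 0, -1], [0, 2, -1, -1], [0, -2, 2, 0], [-1, -1, 0, 2]].
The roots have two lengths (squared-length ratio 2:1); the short ones are alpha_{1,2,4}. The associated Dynkin diagram is a chain of 4 nodes with a double edge at one end; the terminal node there is the unique long simple root (C_4), so the type is C_4 (the algebra sp(8)).

C4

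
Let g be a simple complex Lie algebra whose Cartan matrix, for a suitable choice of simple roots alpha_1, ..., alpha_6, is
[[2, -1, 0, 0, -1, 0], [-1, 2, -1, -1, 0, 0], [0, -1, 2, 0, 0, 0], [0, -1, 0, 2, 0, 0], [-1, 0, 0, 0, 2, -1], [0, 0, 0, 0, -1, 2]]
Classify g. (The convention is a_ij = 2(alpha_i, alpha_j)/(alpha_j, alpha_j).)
type D_6

The matrix has rank 6 with 2's on the diagonal. Reading the off-diagonal entries as Dynkin edges (a single edge where a_ij = a_ji = -1; a double or triple edge where a_ij * a_ji = 2 or 3), the diagram is a chain of 4 nodes with a fork of two nodes at one end (D_6). One simple-root ordering that puts it in standard form is (alpha_6, alpha_5, alpha_1, alpha_2, alpha_3, alpha_4). So the algebra is type D_6, i.e. so(12).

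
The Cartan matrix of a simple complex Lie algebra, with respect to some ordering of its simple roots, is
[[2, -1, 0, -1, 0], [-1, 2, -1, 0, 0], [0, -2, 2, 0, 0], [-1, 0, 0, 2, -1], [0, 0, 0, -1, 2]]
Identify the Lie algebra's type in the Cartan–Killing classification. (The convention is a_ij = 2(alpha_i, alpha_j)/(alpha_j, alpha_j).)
The matrix has rank 5 with 2's on the diagonal. Reading the off-diagonal entries as Dynkin edges (a single edge where a_ij = a_ji = -1; a double or triple edge where a_ij * a_ji = 2 or 3), the diagram is a chain of 5 nodes with a double edge at one end; the terminal node there is the unique long simple root (C_5). One simple-root ordering that puts it in standard form is (alpha_5, alpha_4, alpha_1, alpha_2, alpha_3). So the algebra is type C_5, i.e. sp(10).

C5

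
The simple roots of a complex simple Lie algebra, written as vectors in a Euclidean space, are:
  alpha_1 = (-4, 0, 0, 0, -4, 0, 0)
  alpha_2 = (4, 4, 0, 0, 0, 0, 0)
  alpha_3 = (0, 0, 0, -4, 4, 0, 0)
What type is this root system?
A_3 (sl(4))

Compute the Cartan integers a_ij = 2(alpha_i, alpha_j)/(alpha_j, alpha_j); the resulting 3x3 Cartan matrix is
[[2, -1, -1], [-1, 2, 0], [-1, 0, 2]].
All simple roots have the same length, so the diagram is simply laced. The associated Dynkin diagram is a chain of 3 nodes with single edges (A_3), so the type is A_3 (the algebra sl(4)).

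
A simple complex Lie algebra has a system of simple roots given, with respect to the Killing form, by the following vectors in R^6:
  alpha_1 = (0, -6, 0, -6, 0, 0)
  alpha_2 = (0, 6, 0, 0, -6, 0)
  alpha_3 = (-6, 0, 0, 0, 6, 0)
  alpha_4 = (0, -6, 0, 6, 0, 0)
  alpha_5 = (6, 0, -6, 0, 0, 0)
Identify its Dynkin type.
Compute the Cartan integers a_ij = 2(alpha_i, alpha_j)/(alpha_j, alpha_j); the resulting 5x5 Cartan matrix is
[[2, -1, 0, 0, 0], [-1, 2, -1, -1, 0], [0, -1, 2, 0, -1], [0, -1, 0, 2, 0], [0, 0, -1, 0, 2]].
All simple roots have the same length, so the diagram is simply laced. The associated Dynkin diagram is a chain of 3 nodes with a fork of two nodes at one end (D_5), so the type is D_5 (the algebra so(10)).

D_5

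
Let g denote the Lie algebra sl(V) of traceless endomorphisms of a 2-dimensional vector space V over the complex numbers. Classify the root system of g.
type A_1

This is sl(2), which has dimension 2^2 - 1 = 3 and rank 2 - 1 = 1 (a Cartan subalgebra is the diagonal traceless matrices). In the classification of classical Lie algebras, the special linear algebra sl(n+1) has type A_n; here n = 1, so the Dynkin diagram is a chain of 1 nodes with single edges (A_1). Hence the type is A_1.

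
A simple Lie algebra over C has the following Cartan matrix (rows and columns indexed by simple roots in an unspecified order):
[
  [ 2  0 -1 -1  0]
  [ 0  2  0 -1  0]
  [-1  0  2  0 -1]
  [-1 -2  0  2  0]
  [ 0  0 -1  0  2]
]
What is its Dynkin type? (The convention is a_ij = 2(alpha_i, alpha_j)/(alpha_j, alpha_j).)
The matrix has rank 5 with 2's on the diagonal. Reading the off-diagonal entries as Dynkin edges (a single edge where a_ij = a_ji = -1; a double or triple edge where a_ij * a_ji = 2 or 3), the diagram is a chain of 5 nodes with a double edge at one end; the terminal node there is the unique short simple root (B_5). One simple-root ordering that puts it in standard form is (alpha_5, alpha_3, alpha_1, alpha_4, alpha_2). So the algebra is type B_5, i.e. so(11).

B_5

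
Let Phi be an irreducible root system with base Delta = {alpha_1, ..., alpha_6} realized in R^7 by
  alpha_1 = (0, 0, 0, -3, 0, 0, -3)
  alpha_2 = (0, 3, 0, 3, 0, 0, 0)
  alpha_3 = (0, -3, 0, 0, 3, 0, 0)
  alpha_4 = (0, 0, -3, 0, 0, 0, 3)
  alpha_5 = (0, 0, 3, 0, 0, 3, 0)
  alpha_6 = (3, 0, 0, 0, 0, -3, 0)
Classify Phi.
A_6

Compute the Cartan integers a_ij = 2(alpha_i, alpha_j)/(alpha_j, alpha_j); the resulting 6x6 Cartan matrix is
[[2, -1, 0, -1, 0, 0], [-1, 2, -1, 0, 0, 0], [0, -1, 2, 0, 0, 0], [-1, 0, 0, 2, -1, 0], [0, 0, 0, -1, 2, -1], [0, 0, 0, 0, -1, 2]].
All simple roots have the same length, so the diagram is simply laced. The associated Dynkin diagram is a chain of 6 nodes with single edges (A_6), so the type is A_6 (the algebra sl(7)).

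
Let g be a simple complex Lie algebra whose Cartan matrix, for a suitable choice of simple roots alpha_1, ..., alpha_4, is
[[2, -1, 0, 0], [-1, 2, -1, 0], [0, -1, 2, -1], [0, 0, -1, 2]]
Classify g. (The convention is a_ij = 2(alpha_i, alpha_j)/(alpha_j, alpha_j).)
The matrix has rank 4 with 2's on the diagonal. Reading the off-diagonal entries as Dynkin edges (a single edge where a_ij = a_ji = -1; a double or triple edge where a_ij * a_ji = 2 or 3), the diagram is a chain of 4 nodes with single edges (A_4). One simple-root ordering that puts it in standard form is (alpha_4, alpha_3, alpha_2, alpha_1). So the algebra is type A_4, i.e. sl(5).

A4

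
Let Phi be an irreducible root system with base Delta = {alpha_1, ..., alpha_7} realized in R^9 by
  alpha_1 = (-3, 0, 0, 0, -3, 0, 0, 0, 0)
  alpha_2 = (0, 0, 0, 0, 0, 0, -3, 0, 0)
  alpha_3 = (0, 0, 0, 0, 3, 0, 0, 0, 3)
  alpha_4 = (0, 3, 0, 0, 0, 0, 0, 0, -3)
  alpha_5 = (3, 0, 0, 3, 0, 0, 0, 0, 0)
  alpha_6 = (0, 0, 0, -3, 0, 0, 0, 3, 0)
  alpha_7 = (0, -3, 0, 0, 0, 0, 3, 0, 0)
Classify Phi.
B_7

Compute the Cartan integers a_ij = 2(alpha_i, alpha_j)/(alpha_j, alpha_j); the resulting 7x7 Cartan matrix is
[[2, 0, -1, 0, -1, 0, 0], [0, 2, 0, 0, 0, 0, -1], [-1, 0, 2, -1, 0, 0, 0], [0, 0, -1, 2, 0, 0, -1], [-1, 0, 0, 0, 2, -1, 0], [0, 0, 0, 0, -1, 2, 0], [0, -2, 0, -1, 0, 0, 2]].
The roots have two lengths (squared-length ratio 2:1); the short ones are alpha_{2}. The associated Dynkin diagram is a chain of 7 nodes with a double edge at one end; the terminal node there is the unique short simple root (B_7), so the type is B_7 (the algebra so(15)).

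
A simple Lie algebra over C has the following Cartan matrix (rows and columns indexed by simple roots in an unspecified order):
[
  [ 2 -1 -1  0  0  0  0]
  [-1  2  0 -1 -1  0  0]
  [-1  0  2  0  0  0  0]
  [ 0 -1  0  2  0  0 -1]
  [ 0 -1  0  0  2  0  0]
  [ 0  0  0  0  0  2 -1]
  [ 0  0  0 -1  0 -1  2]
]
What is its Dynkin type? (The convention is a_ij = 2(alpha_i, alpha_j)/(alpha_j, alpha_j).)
E_7

The matrix has rank 7 with 2's on the diagonal. Reading the off-diagonal entries as Dynkin edges (a single edge where a_ij = a_ji = -1; a double or triple edge where a_ij * a_ji = 2 or 3), the diagram is a chain of 6 nodes with one extra node attached to the third node from one end (E_7). One simple-root ordering that puts it in standard form is (alpha_3, alpha_5, alpha_1, alpha_2, alpha_4, alpha_7, alpha_6). So the algebra is type E_7.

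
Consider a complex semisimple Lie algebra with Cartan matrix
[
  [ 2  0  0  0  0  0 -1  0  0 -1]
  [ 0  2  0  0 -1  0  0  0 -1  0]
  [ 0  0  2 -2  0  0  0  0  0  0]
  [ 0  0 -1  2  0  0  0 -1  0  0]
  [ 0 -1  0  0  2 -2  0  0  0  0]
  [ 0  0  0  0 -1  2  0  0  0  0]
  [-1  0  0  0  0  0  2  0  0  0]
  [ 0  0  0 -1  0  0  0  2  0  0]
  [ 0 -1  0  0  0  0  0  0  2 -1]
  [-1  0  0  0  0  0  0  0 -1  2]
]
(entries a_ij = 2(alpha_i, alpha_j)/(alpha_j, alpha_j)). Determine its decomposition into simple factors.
type B_7 ⊕ type C_3

The diagram associated to this matrix has two connected components: the simple roots {alpha_1, alpha_2, alpha_5, alpha_6, alpha_7, alpha_9, alpha_10} form a chain of 7 nodes with a double edge at one end; the terminal node there is the unique short simple root (B_7), and {alpha_3, alpha_4, alpha_8} form a chain of 3 nodes with a double edge at one end; the terminal node there is the unique long simple root (C_3). A semisimple Lie algebra decomposes uniquely as the direct sum of simple ideals, one per connected component of its Dynkin diagram, so g ≅ B_7 ⊕ C_3 (dimension 105 + 21 = 126).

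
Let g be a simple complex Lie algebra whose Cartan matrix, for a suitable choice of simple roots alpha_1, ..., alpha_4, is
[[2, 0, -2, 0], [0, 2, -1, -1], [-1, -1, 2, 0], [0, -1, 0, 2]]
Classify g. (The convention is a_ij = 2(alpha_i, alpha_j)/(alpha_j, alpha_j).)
The matrix has rank 4 with 2's on the diagonal. Reading the off-diagonal entries as Dynkin edges (a single edge where a_ij = a_ji = -1; a double or triple edge where a_ij * a_ji = 2 or 3), the diagram is a chain of 4 nodes with a double edge at one end; the terminal node there is the unique long simple root (C_4). One simple-root ordering that puts it in standard form is (alpha_4, alpha_2, alpha_3, alpha_1). So the algebra is type C_4, i.e. sp(8).

C4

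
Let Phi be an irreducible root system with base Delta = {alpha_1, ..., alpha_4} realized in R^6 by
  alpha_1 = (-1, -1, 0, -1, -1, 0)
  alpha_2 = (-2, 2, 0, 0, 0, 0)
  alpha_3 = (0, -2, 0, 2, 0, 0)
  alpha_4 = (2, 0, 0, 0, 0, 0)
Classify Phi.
Compute the Cartan integers a_ij = 2(alpha_i, alpha_j)/(alpha_j, alpha_j); the resulting 4x4 Cartan matrix is
[[2, 0, 0, -1], [0, 2, -1, -2], [0, -1, 2, 0], [-1, -1, 0, 2]].
The roots have two lengths (squared-length ratio 2:1); the short ones are alpha_{1,4}. The associated Dynkin diagram is a chain of 4 nodes with a double edge between the middle two (F_4), so the type is F_4.

type F_4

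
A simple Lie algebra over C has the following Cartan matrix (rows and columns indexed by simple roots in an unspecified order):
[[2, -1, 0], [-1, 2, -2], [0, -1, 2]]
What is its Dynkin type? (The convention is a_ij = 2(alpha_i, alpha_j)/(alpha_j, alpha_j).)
The matrix has rank 3 with 2's on the diagonal. Reading the off-diagonal entries as Dynkin edges (a single edge where a_ij = a_ji = -1; a double or triple edge where a_ij * a_ji = 2 or 3), the diagram is a chain of 3 nodes with a double edge at one end; the terminal node there is the unique short simple root (B_3). One simple-root ordering that puts it in standard form is (alpha_1, alpha_2, alpha_3). So the algebra is type B_3, i.e. so(7).

type B_3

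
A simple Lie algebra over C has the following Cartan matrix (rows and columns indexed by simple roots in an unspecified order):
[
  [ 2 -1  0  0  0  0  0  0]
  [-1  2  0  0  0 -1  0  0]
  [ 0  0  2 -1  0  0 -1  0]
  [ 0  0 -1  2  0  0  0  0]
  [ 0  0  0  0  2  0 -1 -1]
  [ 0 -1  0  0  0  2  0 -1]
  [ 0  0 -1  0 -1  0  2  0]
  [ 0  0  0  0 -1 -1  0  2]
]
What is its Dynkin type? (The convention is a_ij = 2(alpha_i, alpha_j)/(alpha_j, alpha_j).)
The matrix has rank 8 with 2's on the diagonal. Reading the off-diagonal entries as Dynkin edges (a single edge where a_ij = a_ji = -1; a double or triple edge where a_ij * a_ji = 2 or 3), the diagram is a chain of 8 nodes with single edges (A_8). One simple-root ordering that puts it in standard form is (alpha_4, alpha_3, alpha_7, alpha_5, alpha_8, alpha_6, alpha_2, alpha_1). So the algebra is type A_8, i.e. sl(9).

A_8 (sl(9))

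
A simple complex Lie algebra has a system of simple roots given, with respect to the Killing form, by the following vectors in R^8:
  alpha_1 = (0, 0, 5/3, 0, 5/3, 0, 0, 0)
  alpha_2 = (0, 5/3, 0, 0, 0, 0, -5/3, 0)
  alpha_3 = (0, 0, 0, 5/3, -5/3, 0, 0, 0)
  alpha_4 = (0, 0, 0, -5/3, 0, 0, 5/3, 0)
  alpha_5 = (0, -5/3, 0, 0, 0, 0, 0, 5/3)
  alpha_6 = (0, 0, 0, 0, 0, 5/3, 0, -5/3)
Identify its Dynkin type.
A_6 (sl(7))

Compute the Cartan integers a_ij = 2(alpha_i, alpha_j)/(alpha_j, alpha_j); the resulting 6x6 Cartan matrix is
[[2, 0, -1, 0, 0, 0], [0, 2, 0, -1, -1, 0], [-1, 0, 2, -1, 0, 0], [0, -1, -1, 2, 0, 0], [0, -1, 0, 0, 2, -1], [0, 0, 0, 0, -1, 2]].
All simple roots have the same length, so the diagram is simply laced. The associated Dynkin diagram is a chain of 6 nodes with single edges (A_6), so the type is A_6 (the algebra sl(7)).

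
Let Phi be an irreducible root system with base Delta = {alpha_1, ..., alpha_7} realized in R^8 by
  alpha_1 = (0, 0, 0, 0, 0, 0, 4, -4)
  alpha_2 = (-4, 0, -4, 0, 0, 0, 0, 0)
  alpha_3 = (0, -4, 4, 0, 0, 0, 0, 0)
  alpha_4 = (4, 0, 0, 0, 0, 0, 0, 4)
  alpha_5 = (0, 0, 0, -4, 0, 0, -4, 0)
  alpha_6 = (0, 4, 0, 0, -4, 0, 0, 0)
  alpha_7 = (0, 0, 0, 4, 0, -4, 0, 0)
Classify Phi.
Compute the Cartan integers a_ij = 2(alpha_i, alpha_j)/(alpha_j, alpha_j); the resulting 7x7 Cartan matrix is
[[2, 0, 0, -1, -1, 0, 0], [0, 2, -1, -1, 0, 0, 0], [0, -1, 2, 0, 0, -1, 0], [-1, -1, 0, 2, 0, 0, 0], [-1, 0, 0, 0, 2, 0, -1], [0, 0, -1, 0, 0, 2, 0], [0, 0, 0, 0, -1, 0, 2]].
All simple roots have the same length, so the diagram is simply laced. The associated Dynkin diagram is a chain of 7 nodes with single edges (A_7), so the type is A_7 (the algebra sl(8)).

A7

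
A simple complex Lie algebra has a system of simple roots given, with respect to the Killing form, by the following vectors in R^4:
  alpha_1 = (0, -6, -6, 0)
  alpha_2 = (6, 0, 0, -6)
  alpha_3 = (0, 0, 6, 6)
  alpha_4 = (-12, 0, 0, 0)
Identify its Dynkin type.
type C_4

Compute the Cartan integers a_ij = 2(alpha_i, alpha_j)/(alpha_j, alpha_j); the resulting 4x4 Cartan matrix is
[[2, 0, -1, 0], [0, 2, -1, -1], [-1, -1, 2, 0], [0, -2, 0, 2]].
The roots have two lengths (squared-length ratio 2:1); the short ones are alpha_{1,2,3}. The associated Dynkin diagram is a chain of 4 nodes with a double edge at one end; the terminal node there is the unique long simple root (C_4), so the type is C_4 (the algebra sp(8)).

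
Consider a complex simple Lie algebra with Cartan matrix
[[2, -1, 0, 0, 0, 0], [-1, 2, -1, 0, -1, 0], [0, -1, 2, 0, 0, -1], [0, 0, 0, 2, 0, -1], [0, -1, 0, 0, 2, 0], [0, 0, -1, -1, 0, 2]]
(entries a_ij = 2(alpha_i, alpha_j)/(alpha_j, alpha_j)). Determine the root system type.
D6

The matrix has rank 6 with 2's on the diagonal. Reading the off-diagonal entries as Dynkin edges (a single edge where a_ij = a_ji = -1; a double or triple edge where a_ij * a_ji = 2 or 3), the diagram is a chain of 4 nodes with a fork of two nodes at one end (D_6). One simple-root ordering that puts it in standard form is (alpha_4, alpha_6, alpha_3, alpha_2, alpha_1, alpha_5). So the algebra is type D_6, i.e. so(12).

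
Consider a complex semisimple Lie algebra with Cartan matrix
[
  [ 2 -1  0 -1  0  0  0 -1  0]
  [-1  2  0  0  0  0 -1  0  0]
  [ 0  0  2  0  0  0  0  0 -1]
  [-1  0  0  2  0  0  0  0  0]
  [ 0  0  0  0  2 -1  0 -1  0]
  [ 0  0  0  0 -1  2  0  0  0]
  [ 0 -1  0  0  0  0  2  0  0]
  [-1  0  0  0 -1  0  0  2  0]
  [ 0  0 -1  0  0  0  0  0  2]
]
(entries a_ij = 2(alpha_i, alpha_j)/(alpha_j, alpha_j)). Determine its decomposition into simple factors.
The diagram associated to this matrix has two connected components: the simple roots {alpha_3, alpha_9} form a chain of 2 nodes with single edges (A_2), and {alpha_1, alpha_2, alpha_4, alpha_5, alpha_6, alpha_7, alpha_8} form a chain of 6 nodes with one extra node attached to the third node from one end (E_7). A semisimple Lie algebra decomposes uniquely as the direct sum of simple ideals, one per connected component of its Dynkin diagram, so g ≅ A_2 ⊕ E_7 (dimension 8 + 133 = 141).

A_2 + E_7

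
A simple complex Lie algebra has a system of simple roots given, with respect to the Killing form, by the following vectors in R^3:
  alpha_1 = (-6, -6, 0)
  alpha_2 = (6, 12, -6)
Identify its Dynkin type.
G_2

Compute the Cartan integers a_ij = 2(alpha_i, alpha_j)/(alpha_j, alpha_j); the resulting 2x2 Cartan matrix is
[[2, -1], [-3, 2]].
The roots have two lengths (squared-length ratio 3:1); the short ones are alpha_{1}. The associated Dynkin diagram is two nodes joined by a triple edge (G_2), so the type is G_2.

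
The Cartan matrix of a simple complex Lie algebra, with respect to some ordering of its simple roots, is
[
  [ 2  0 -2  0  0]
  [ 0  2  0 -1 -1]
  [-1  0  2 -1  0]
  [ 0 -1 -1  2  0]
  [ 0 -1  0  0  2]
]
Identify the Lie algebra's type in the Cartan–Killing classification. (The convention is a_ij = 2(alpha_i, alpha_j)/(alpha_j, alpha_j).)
C_5

The matrix has rank 5 with 2's on the diagonal. Reading the off-diagonal entries as Dynkin edges (a single edge where a_ij = a_ji = -1; a double or triple edge where a_ij * a_ji = 2 or 3), the diagram is a chain of 5 nodes with a double edge at one end; the terminal node there is the unique long simple root (C_5). One simple-root ordering that puts it in standard form is (alpha_5, alpha_2, alpha_4, alpha_3, alpha_1). So the algebra is type C_5, i.e. sp(10).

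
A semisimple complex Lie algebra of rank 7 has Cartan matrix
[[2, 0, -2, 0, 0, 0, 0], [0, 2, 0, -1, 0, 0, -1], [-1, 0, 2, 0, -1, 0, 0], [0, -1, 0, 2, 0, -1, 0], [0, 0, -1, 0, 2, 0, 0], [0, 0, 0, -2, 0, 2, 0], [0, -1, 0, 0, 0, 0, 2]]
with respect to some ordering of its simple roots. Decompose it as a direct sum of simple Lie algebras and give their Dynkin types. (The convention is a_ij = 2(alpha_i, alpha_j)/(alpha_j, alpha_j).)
C3 ⊕ C4

The diagram associated to this matrix has two connected components: the simple roots {alpha_1, alpha_3, alpha_5} form a chain of 3 nodes with a double edge at one end; the terminal node there is the unique long simple root (C_3), and {alpha_2, alpha_4, alpha_6, alpha_7} form a chain of 4 nodes with a double edge at one end; the terminal node there is the unique long simple root (C_4). A semisimple Lie algebra decomposes uniquely as the direct sum of simple ideals, one per connected component of its Dynkin diagram, so g ≅ C_3 ⊕ C_4 (dimension 21 + 36 = 57).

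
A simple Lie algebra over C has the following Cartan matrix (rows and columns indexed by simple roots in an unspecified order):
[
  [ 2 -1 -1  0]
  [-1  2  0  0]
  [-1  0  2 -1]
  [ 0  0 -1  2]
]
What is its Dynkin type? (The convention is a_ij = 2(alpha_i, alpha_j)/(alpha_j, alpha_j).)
A_4

The matrix has rank 4 with 2's on the diagonal. Reading the off-diagonal entries as Dynkin edges (a single edge where a_ij = a_ji = -1; a double or triple edge where a_ij * a_ji = 2 or 3), the diagram is a chain of 4 nodes with single edges (A_4). One simple-root ordering that puts it in standard form is (alpha_2, alpha_1, alpha_3, alpha_4). So the algebra is type A_4, i.e. sl(5).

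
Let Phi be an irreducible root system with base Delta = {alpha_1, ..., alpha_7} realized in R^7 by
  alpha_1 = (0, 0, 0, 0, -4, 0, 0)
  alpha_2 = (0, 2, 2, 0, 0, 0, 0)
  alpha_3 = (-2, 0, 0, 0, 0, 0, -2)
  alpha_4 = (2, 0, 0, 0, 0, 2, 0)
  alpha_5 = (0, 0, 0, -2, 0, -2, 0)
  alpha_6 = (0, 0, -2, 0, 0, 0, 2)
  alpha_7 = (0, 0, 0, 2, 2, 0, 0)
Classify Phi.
Compute the Cartan integers a_ij = 2(alpha_i, alpha_j)/(alpha_j, alpha_j); the resulting 7x7 Cartan matrix is
[[2, 0, 0, 0, 0, 0, -2], [0, 2, 0, 0, 0, -1, 0], [0, 0, 2, -1, 0, -1, 0], [0, 0, -1, 2, -1, 0, 0], [0, 0, 0, -1, 2, 0, -1], [0, -1, -1, 0, 0, 2, 0], [-1, 0, 0, 0, -1, 0, 2]].
The roots have two lengths (squared-length ratio 2:1); the short ones are alpha_{2,3,4,5,6,7}. The associated Dynkin diagram is a chain of 7 nodes with a double edge at one end; the terminal node there is the unique long simple root (C_7), so the type is C_7 (the algebra sp(14)).

C7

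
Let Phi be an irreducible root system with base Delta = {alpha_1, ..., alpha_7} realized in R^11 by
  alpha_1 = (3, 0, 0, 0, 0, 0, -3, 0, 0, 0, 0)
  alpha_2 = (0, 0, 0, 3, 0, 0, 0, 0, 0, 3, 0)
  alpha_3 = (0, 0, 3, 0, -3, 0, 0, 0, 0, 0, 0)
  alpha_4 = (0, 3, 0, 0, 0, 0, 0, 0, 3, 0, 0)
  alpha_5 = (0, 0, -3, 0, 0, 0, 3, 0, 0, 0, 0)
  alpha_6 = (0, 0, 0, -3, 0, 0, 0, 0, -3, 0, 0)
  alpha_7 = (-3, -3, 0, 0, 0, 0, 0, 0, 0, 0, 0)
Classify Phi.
Compute the Cartan integers a_ij = 2(alpha_i, alpha_j)/(alpha_j, alpha_j); the resulting 7x7 Cartan matrix is
[[2, 0, 0, 0, -1, 0, -1], [0, 2, 0, 0, 0, -1, 0], [0, 0, 2, 0, -1, 0, 0], [0, 0, 0, 2, 0, -1, -1], [-1, 0, -1, 0, 2, 0, 0], [0, -1, 0, -1, 0, 2, 0], [-1, 0, 0, -1, 0, 0, 2]].
All simple roots have the same length, so the diagram is simply laced. The associated Dynkin diagram is a chain of 7 nodes with single edges (A_7), so the type is A_7 (the algebra sl(8)).

A_7 (sl(8))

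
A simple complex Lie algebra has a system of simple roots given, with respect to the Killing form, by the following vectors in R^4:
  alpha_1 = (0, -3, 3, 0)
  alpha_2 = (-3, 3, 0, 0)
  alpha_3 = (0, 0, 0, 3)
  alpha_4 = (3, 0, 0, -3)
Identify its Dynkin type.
Compute the Cartan integers a_ij = 2(alpha_i, alpha_j)/(alpha_j, alpha_j); the resulting 4x4 Cartan matrix is
[[2, -1, 0, 0], [-1, 2, 0, -1], [0, 0, 2, -1], [0, -1, -2, 2]].
The roots have two lengths (squared-length ratio 2:1); the short ones are alpha_{3}. The associated Dynkin diagram is a chain of 4 nodes with a double edge at one end; the terminal node there is the unique short simple root (B_4), so the type is B_4 (the algebra so(9)).

type B_4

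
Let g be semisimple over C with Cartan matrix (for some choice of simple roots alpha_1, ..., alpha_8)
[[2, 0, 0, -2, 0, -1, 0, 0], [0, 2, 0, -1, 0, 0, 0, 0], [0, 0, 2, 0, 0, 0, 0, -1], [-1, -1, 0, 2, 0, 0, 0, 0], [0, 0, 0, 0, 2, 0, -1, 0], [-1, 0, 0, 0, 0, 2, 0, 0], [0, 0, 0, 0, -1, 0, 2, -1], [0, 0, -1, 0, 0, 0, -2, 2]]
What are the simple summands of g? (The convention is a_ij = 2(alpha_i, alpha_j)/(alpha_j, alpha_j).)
F4 ⊕ F4

The diagram associated to this matrix has two connected components: the simple roots {alpha_1, alpha_2, alpha_4, alpha_6} form a chain of 4 nodes with a double edge between the middle two (F_4), and {alpha_3, alpha_5, alpha_7, alpha_8} form a chain of 4 nodes with a double edge between the middle two (F_4). A semisimple Lie algebra decomposes uniquely as the direct sum of simple ideals, one per connected component of its Dynkin diagram, so g ≅ F_4 ⊕ F_4 (dimension 52 + 52 = 104).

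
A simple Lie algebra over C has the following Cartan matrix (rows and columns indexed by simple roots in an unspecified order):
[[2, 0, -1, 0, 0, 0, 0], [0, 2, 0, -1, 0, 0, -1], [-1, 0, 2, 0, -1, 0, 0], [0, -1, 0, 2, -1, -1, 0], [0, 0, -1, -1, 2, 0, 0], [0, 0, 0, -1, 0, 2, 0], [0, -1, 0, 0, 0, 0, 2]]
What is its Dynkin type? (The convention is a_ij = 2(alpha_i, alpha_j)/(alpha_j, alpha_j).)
E7

The matrix has rank 7 with 2's on the diagonal. Reading the off-diagonal entries as Dynkin edges (a single edge where a_ij = a_ji = -1; a double or triple edge where a_ij * a_ji = 2 or 3), the diagram is a chain of 6 nodes with one extra node attached to the third node from one end (E_7). One simple-root ordering that puts it in standard form is (alpha_7, alpha_6, alpha_2, alpha_4, alpha_5, alpha_3, alpha_1). So the algebra is type E_7.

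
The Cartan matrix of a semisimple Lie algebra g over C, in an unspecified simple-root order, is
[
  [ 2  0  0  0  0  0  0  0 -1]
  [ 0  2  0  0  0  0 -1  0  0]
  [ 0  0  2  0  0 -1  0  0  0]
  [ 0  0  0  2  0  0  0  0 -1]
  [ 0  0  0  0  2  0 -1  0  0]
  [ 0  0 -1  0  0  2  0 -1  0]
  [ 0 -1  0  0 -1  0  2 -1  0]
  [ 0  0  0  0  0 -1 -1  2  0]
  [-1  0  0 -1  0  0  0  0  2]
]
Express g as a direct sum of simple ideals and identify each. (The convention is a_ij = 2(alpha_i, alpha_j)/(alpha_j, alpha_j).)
The diagram associated to this matrix has two connected components: the simple roots {alpha_1, alpha_4, alpha_9} form a chain of 3 nodes with single edges (A_3), and {alpha_2, alpha_3, alpha_5, alpha_6, alpha_7, alpha_8} form a chain of 4 nodes with a fork of two nodes at one end (D_6). A semisimple Lie algebra decomposes uniquely as the direct sum of simple ideals, one per connected component of its Dynkin diagram, so g ≅ A_3 ⊕ D_6 (dimension 15 + 66 = 81).

A_3 ⊕ D_6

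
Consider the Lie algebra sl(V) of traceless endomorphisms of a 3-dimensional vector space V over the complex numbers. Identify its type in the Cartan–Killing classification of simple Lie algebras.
type A_2

This is sl(3), which has dimension 3^2 - 1 = 8 and rank 3 - 1 = 2 (a Cartan subalgebra is the diagonal traceless matrices). In the classification of classical Lie algebras, the special linear algebra sl(n+1) has type A_n; here n = 2, so the Dynkin diagram is a chain of 2 nodes with single edges (A_2). Hence the type is A_2.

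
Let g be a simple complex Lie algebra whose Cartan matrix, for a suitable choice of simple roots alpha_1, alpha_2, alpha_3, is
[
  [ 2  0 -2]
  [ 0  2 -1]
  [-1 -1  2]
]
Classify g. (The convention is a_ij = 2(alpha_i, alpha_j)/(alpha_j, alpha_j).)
The matrix has rank 3 with 2's on the diagonal. Reading the off-diagonal entries as Dynkin edges (a single edge where a_ij = a_ji = -1; a double or triple edge where a_ij * a_ji = 2 or 3), the diagram is a chain of 3 nodes with a double edge at one end; the terminal node there is the unique long simple root (C_3). One simple-root ordering that puts it in standard form is (alpha_2, alpha_3, alpha_1). So the algebra is type C_3, i.e. sp(6).

type C_3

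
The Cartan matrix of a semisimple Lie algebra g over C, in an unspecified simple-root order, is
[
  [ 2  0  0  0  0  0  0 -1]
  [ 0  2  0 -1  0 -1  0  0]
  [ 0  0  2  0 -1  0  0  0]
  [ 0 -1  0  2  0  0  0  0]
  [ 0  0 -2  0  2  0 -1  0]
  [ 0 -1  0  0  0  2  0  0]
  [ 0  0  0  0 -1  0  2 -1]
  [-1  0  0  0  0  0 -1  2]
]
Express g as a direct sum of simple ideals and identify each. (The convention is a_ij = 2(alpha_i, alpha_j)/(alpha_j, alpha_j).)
A_3 ⊕ B_5

The diagram associated to this matrix has two connected components: the simple roots {alpha_2, alpha_4, alpha_6} form a chain of 3 nodes with single edges (A_3), and {alpha_1, alpha_3, alpha_5, alpha_7, alpha_8} form a chain of 5 nodes with a double edge at one end; the terminal node there is the unique short simple root (B_5). A semisimple Lie algebra decomposes uniquely as the direct sum of simple ideals, one per connected component of its Dynkin diagram, so g ≅ A_3 ⊕ B_5 (dimension 15 + 55 = 70).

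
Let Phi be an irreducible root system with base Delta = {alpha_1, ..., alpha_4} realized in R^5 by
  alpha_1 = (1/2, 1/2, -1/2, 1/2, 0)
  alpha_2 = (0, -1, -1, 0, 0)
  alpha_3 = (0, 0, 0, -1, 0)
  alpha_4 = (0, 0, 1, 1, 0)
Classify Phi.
Compute the Cartan integers a_ij = 2(alpha_i, alpha_j)/(alpha_j, alpha_j); the resulting 4x4 Cartan matrix is
[[2, 0, -1, 0], [0, 2, 0, -1], [-1, 0, 2, -1], [0, -1, -2, 2]].
The roots have two lengths (squared-length ratio 2:1); the short ones are alpha_{1,3}. The associated Dynkin diagram is a chain of 4 nodes with a double edge between the middle two (F_4), so the type is F_4.

F4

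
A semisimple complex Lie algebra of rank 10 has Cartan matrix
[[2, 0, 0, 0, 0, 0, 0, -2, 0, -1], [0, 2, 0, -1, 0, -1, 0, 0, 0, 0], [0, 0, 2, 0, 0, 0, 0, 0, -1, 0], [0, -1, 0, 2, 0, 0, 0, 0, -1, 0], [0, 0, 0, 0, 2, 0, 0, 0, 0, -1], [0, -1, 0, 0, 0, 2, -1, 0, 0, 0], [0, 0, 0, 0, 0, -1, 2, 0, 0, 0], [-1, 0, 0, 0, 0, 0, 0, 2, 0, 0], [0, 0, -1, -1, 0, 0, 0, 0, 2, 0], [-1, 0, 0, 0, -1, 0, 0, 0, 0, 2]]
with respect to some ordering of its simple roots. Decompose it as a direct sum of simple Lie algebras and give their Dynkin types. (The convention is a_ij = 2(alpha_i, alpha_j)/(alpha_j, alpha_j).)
A6 ⊕ B4

The diagram associated to this matrix has two connected components: the simple roots {alpha_2, alpha_3, alpha_4, alpha_6, alpha_7, alpha_9} form a chain of 6 nodes with single edges (A_6), and {alpha_1, alpha_5, alpha_8, alpha_10} form a chain of 4 nodes with a double edge at one end; the terminal node there is the unique short simple root (B_4). A semisimple Lie algebra decomposes uniquely as the direct sum of simple ideals, one per connected component of its Dynkin diagram, so g ≅ A_6 ⊕ B_4 (dimension 48 + 36 = 84).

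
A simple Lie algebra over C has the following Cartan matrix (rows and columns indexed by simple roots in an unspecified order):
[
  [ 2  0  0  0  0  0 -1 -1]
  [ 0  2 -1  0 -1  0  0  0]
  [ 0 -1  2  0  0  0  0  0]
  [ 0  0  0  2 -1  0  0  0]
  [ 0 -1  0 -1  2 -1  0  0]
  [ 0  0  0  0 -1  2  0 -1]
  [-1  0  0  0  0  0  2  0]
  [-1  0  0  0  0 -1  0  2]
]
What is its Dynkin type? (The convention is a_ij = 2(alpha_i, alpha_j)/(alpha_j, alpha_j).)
The matrix has rank 8 with 2's on the diagonal. Reading the off-diagonal entries as Dynkin edges (a single edge where a_ij = a_ji = -1; a double or triple edge where a_ij * a_ji = 2 or 3), the diagram is a chain of 7 nodes with one extra node attached to the third node from one end (E_8). One simple-root ordering that puts it in standard form is (alpha_3, alpha_4, alpha_2, alpha_5, alpha_6, alpha_8, alpha_1, alpha_7). So the algebra is type E_8.

E8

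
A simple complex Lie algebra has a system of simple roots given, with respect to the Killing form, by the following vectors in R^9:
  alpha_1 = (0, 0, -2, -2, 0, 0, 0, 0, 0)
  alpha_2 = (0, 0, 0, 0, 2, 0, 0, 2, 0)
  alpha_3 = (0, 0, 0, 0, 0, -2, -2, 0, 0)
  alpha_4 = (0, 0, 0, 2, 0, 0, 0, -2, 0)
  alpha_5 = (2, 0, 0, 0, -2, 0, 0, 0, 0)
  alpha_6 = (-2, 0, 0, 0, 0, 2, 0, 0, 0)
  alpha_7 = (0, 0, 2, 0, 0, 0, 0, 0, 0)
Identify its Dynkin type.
B7

Compute the Cartan integers a_ij = 2(alpha_i, alpha_j)/(alpha_j, alpha_j); the resulting 7x7 Cartan matrix is
[[2, 0, 0, -1, 0, 0, -2], [0, 2, 0, -1, -1, 0, 0], [0, 0, 2, 0, 0, -1, 0], [-1, -1, 0, 2, 0, 0, 0], [0, -1, 0, 0, 2, -1, 0], [0, 0, -1, 0, -1, 2, 0], [-1, 0, 0, 0, 0, 0, 2]].
The roots have two lengths (squared-length ratio 2:1); the short ones are alpha_{7}. The associated Dynkin diagram is a chain of 7 nodes with a double edge at one end; the terminal node there is the unique short simple root (B_7), so the type is B_7 (the algebra so(15)).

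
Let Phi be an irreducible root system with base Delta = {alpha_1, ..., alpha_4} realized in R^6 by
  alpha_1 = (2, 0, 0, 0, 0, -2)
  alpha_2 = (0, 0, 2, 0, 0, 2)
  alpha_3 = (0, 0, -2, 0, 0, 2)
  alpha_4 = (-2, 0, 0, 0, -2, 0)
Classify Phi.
Compute the Cartan integers a_ij = 2(alpha_i, alpha_j)/(alpha_j, alpha_j); the resulting 4x4 Cartan matrix is
[[2, -1, -1, -1], [-1, 2, 0, 0], [-1, 0, 2, 0], [-1, 0, 0, 2]].
All simple roots have the same length, so the diagram is simply laced. The associated Dynkin diagram is a chain of 2 nodes with a fork of two nodes at one end (D_4), so the type is D_4 (the algebra so(8)).

D_4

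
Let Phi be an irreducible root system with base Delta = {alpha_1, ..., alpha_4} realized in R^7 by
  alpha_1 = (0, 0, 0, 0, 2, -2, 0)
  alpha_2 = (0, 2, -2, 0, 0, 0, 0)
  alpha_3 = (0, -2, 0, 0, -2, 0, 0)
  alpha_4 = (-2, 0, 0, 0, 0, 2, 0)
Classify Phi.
Compute the Cartan integers a_ij = 2(alpha_i, alpha_j)/(alpha_j, alpha_j); the resulting 4x4 Cartan matrix is
[[2, 0, -1, -1], [0, 2, -1, 0], [-1, -1, 2, 0], [-1, 0, 0, 2]].
All simple roots have the same length, so the diagram is simply laced. The associated Dynkin diagram is a chain of 4 nodes with single edges (A_4), so the type is A_4 (the algebra sl(5)).

A_4 (sl(5))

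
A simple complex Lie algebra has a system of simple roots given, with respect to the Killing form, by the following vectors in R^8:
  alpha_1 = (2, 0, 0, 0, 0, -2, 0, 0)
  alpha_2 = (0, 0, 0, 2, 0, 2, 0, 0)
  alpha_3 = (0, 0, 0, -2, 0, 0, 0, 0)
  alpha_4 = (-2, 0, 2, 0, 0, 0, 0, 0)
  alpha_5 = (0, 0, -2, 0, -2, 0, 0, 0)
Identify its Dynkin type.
B5

Compute the Cartan integers a_ij = 2(alpha_i, alpha_j)/(alpha_j, alpha_j); the resulting 5x5 Cartan matrix is
[[2, -1, 0, -1, 0], [-1, 2, -2, 0, 0], [0, -1, 2, 0, 0], [-1, 0, 0, 2, -1], [0, 0, 0, -1, 2]].
The roots have two lengths (squared-length ratio 2:1); the short ones are alpha_{3}. The associated Dynkin diagram is a chain of 5 nodes with a double edge at one end; the terminal node there is the unique short simple root (B_5), so the type is B_5 (the algebra so(11)).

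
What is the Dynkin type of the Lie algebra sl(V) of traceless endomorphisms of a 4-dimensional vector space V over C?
This is sl(4), which has dimension 4^2 - 1 = 15 and rank 4 - 1 = 3 (a Cartan subalgebra is the diagonal traceless matrices). In the classification of classical Lie algebras, the special linear algebra sl(n+1) has type A_n; here n = 3, so the Dynkin diagram is a chain of 3 nodes with single edges (A_3). Hence the type is A_3.

A_3 (sl(4))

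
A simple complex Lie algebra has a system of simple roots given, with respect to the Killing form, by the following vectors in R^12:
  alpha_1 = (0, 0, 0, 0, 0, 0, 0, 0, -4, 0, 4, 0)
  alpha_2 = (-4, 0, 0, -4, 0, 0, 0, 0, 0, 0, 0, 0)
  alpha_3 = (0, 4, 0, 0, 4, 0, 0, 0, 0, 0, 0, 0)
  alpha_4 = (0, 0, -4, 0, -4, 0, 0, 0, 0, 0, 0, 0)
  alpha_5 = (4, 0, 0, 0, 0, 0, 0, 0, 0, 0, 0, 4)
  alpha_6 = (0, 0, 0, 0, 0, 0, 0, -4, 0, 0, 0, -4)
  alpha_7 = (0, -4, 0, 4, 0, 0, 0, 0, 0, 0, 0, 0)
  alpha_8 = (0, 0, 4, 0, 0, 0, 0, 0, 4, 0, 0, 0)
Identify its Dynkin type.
A8

Compute the Cartan integers a_ij = 2(alpha_i, alpha_j)/(alpha_j, alpha_j); the resulting 8x8 Cartan matrix is
[[2, 0, 0, 0, 0, 0, 0, -1], [0, 2, 0, 0, -1, 0, -1, 0], [0, 0, 2, -1, 0, 0, -1, 0], [0, 0, -1, 2, 0, 0, 0, -1], [0, -1, 0, 0, 2, -1, 0, 0], [0, 0, 0, 0, -1, 2, 0, 0], [0, -1, -1, 0, 0, 0, 2, 0], [-1, 0, 0, -1, 0, 0, 0, 2]].
All simple roots have the same length, so the diagram is simply laced. The associated Dynkin diagram is a chain of 8 nodes with single edges (A_8), so the type is A_8 (the algebra sl(9)).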